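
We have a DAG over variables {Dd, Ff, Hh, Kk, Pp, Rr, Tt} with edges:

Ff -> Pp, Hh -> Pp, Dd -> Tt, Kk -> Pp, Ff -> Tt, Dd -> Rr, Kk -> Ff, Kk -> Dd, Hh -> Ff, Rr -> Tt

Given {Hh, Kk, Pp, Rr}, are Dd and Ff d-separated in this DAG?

Enumerating the 5 paths from Dd to Ff and testing each for blocking by {Hh, Kk, Pp, Rr}:
Path 1: Dd ← Kk → Pp ← Ff
  Kk is a fork here and Kk is conditioned on, so the path is blocked at Kk.
Path 2: Dd ← Kk → Pp ← Hh → Ff
  Kk is a fork here and Kk is conditioned on, so the path is blocked at Kk.
Path 3: Dd ← Kk → Ff
  Kk is a fork here and Kk is conditioned on, so the path is blocked at Kk.
Path 4: Dd → Tt ← Ff
  Tt is a collider here and neither Tt nor any of its descendants is conditioned on, so the collider stays closed — the path is blocked at Tt.
Path 5: Dd → Rr → Tt ← Ff
  Rr is a chain here and Rr is conditioned on, so the path is blocked at Rr.
Every path is blocked, so Dd and Ff are d-separated given {Hh, Kk, Pp, Rr}.

Yes — Dd and Ff are d-separated given {Hh, Kk, Pp, Rr}.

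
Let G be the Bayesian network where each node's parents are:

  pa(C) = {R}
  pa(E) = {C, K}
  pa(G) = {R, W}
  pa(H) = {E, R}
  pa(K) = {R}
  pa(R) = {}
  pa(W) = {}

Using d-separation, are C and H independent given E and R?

There are 4 undirected paths between C and H; checking each against the conditioning set {E, R}:
  1. C ← R → K → E → H — R:fork[blocks]; K:chain[open]; E:chain[blocks] ⇒ blocked
  2. C ← R → H — R:fork[blocks] ⇒ blocked
  3. C → E ← K ← R → H — E:collider[open]; K:chain[open]; R:fork[blocks] ⇒ blocked
  4. C → E → H — E:chain[blocks] ⇒ blocked
Every path is blocked, so C and H are d-separated given {E, R}.

Yes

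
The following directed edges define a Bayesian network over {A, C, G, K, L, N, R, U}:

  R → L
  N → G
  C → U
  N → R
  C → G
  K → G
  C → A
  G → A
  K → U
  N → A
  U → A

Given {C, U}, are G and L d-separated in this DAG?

No — G and L are not d-separated given {C, U}.

Enumerating the 6 paths from G to L and testing each for blocking by {C, U}:
  1. G ← K → U → A ← N → R → L — K:fork[open]; U:chain[blocks]; A:collider[blocks]; N:fork[open]; R:chain[open] ⇒ blocked
  2. G ← K → U ← C → A ← N → R → L — K:fork[open]; U:collider[open]; C:fork[blocks]; A:collider[blocks]; N:fork[open]; R:chain[open] ⇒ blocked
  3. G → A ← N → R → L — A:collider[blocks]; N:fork[open]; R:chain[open] ⇒ blocked
  4. G ← C → U → A ← N → R → L — C:fork[blocks]; U:chain[blocks]; A:collider[blocks]; N:fork[open]; R:chain[open] ⇒ blocked
  5. G ← C → A ← N → R → L — C:fork[blocks]; A:collider[blocks]; N:fork[open]; R:chain[open] ⇒ blocked
  6. G ← N → R → L — N:fork[open]; R:chain[open] ⇒ active
Because an active path exists, G and L are not d-separated.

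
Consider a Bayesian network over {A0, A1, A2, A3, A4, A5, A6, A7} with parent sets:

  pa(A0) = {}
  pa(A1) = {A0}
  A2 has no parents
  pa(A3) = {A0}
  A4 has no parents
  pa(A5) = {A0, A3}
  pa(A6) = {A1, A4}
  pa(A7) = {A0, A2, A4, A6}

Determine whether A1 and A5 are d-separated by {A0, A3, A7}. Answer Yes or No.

Enumerating the 6 paths from A1 to A5 and testing each for blocking by {A0, A3, A7}:
Path 1: A1 ← A0 → A3 → A5
  A0 is a fork here and A0 is conditioned on, so the path is blocked at A0.
Path 2: A1 ← A0 → A5
  A0 is a fork here and A0 is conditioned on, so the path is blocked at A0.
Path 3: A1 → A6 ← A4 → A7 ← A0 → A3 → A5
  A0 is a fork here and A0 is conditioned on, so the path is blocked at A0.
Path 4: A1 → A6 ← A4 → A7 ← A0 → A5
  A0 is a fork here and A0 is conditioned on, so the path is blocked at A0.
Path 5: A1 → A6 → A7 ← A0 → A3 → A5
  A0 is a fork here and A0 is conditioned on, so the path is blocked at A0.
Path 6: A1 → A6 → A7 ← A0 → A5
  A0 is a fork here and A0 is conditioned on, so the path is blocked at A0.
Every path is blocked, so A1 and A5 are d-separated given {A0, A3, A7}.

Yes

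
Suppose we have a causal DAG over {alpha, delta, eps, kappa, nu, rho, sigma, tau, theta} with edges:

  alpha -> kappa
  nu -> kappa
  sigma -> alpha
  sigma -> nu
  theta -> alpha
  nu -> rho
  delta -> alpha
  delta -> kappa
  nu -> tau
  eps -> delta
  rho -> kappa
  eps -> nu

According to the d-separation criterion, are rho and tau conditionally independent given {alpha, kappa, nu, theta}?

Yes

We examine all 6 paths between rho and tau:
Path 1: rho → kappa ← nu → tau
  nu is a fork here and nu is conditioned on, so the path is blocked at nu.
Path 2: rho → kappa ← delta ← eps → nu → tau
  nu is a chain here and nu is conditioned on, so the path is blocked at nu.
Path 3: rho → kappa ← delta → alpha ← sigma → nu → tau
  nu is a chain here and nu is conditioned on, so the path is blocked at nu.
Path 4: rho → kappa ← alpha ← delta ← eps → nu → tau
  alpha is a chain here and alpha is conditioned on, so the path is blocked at alpha.
Path 5: rho → kappa ← alpha ← sigma → nu → tau
  alpha is a chain here and alpha is conditioned on, so the path is blocked at alpha.
Path 6: rho ← nu → tau
  nu is a fork here and nu is conditioned on, so the path is blocked at nu.
All paths are blocked; rho ⊥ tau | {alpha, kappa, nu, theta} holds.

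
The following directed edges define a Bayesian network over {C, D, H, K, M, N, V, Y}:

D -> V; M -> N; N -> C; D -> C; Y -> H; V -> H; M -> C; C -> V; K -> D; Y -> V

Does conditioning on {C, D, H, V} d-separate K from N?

We examine all 4 paths between K and N:
Path 1: K → D → C ← M → N
  D is a chain here and D is conditioned on, so the path is blocked at D.
Path 2: K → D → C ← N
  D is a chain here and D is conditioned on, so the path is blocked at D.
Path 3: K → D → V ← C ← M → N
  D is a chain here and D is conditioned on, so the path is blocked at D.
Path 4: K → D → V ← C ← N
  D is a chain here and D is conditioned on, so the path is blocked at D.
Since every path is blocked, d-separation holds.

Yes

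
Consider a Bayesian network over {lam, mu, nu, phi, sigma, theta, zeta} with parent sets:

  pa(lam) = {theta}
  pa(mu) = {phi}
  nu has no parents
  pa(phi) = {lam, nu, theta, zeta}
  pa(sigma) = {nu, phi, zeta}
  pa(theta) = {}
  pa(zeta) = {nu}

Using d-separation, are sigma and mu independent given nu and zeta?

Enumerating the 5 paths from sigma to mu and testing each for blocking by {nu, zeta}:
  1. sigma ← phi → mu — phi:fork[open] ⇒ active
  2. sigma ← nu → phi → mu — nu:fork[blocks]; phi:chain[open] ⇒ blocked
  3. sigma ← nu → zeta → phi → mu — nu:fork[blocks]; zeta:chain[blocks]; phi:chain[open] ⇒ blocked
  4. sigma ← zeta → phi → mu — zeta:fork[blocks]; phi:chain[open] ⇒ blocked
  5. sigma ← zeta ← nu → phi → mu — zeta:chain[blocks]; nu:fork[blocks]; phi:chain[open] ⇒ blocked
Since the path sigma ← phi → mu is active, sigma and mu are not d-separated given {nu, zeta}.

No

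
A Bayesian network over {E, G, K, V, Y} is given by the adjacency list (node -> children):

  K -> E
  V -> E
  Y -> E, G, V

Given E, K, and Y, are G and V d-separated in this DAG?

Yes — G and V are d-separated given {E, K, Y}.

There are 2 undirected paths between G and V; checking each against the conditioning set {E, K, Y}:
Path 1: G ← Y → E ← V
  Y is a fork here and Y is conditioned on, so the path is blocked at Y.
Path 2: G ← Y → V
  Y is a fork here and Y is conditioned on, so the path is blocked at Y.
All paths are blocked; G ⊥ V | {E, K, Y} holds.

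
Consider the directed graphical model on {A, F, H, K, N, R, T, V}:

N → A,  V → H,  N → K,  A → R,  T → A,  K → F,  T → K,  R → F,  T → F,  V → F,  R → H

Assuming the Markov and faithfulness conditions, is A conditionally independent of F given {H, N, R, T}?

Yes

Enumerating the 6 paths from A to F and testing each for blocking by {H, N, R, T}:
Path 1: A ← N → K → F
  N is a fork here and N is conditioned on, so the path is blocked at N.
Path 2: A ← N → K ← T → F
  N is a fork here and N is conditioned on, so the path is blocked at N.
Path 3: A → R → F
  R is a chain here and R is conditioned on, so the path is blocked at R.
Path 4: A → R → H ← V → F
  R is a chain here and R is conditioned on, so the path is blocked at R.
Path 5: A ← T → K → F
  T is a fork here and T is conditioned on, so the path is blocked at T.
Path 6: A ← T → F
  T is a fork here and T is conditioned on, so the path is blocked at T.
Every path is blocked, so A and F are d-separated given {H, N, R, T}.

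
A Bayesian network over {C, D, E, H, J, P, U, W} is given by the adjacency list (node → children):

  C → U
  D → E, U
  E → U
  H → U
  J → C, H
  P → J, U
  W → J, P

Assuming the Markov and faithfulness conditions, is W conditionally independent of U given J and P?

Yes

Enumerating the 6 paths from W to U and testing each for blocking by {J, P}:
Path 1: W → J → C → U
  J is a chain here and J is conditioned on, so the path is blocked at J.
Path 2: W → J ← P → U
  P is a fork here and P is conditioned on, so the path is blocked at P.
Path 3: W → J → H → U
  J is a chain here and J is conditioned on, so the path is blocked at J.
Path 4: W → P → J → C → U
  P is a chain here and P is conditioned on, so the path is blocked at P.
Path 5: W → P → J → H → U
  P is a chain here and P is conditioned on, so the path is blocked at P.
Path 6: W → P → U
  P is a chain here and P is conditioned on, so the path is blocked at P.
Every path is blocked, so W and U are d-separated given {J, P}.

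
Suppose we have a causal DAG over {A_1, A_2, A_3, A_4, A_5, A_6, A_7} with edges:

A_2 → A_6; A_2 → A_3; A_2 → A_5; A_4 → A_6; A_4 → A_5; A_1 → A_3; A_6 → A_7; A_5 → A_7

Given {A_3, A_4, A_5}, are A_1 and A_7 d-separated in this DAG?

We examine all 4 paths between A_1 and A_7:
  1. A_1 → A_3 ← A_2 → A_6 → A_7 — A_3:collider[open]; A_2:fork[open]; A_6:chain[open] ⇒ active
  2. A_1 → A_3 ← A_2 → A_6 ← A_4 → A_5 → A_7 — A_3:collider[open]; A_2:fork[open]; A_6:collider[blocks]; A_4:fork[blocks]; A_5:chain[blocks] ⇒ blocked
  3. A_1 → A_3 ← A_2 → A_5 → A_7 — A_3:collider[open]; A_2:fork[open]; A_5:chain[blocks] ⇒ blocked
  4. A_1 → A_3 ← A_2 → A_5 ← A_4 → A_6 → A_7 — A_3:collider[open]; A_2:fork[open]; A_5:collider[open]; A_4:fork[blocks]; A_6:chain[open] ⇒ blocked
Because an active path exists, A_1 and A_7 are not d-separated.

No — A_1 and A_7 are not d-separated given {A_3, A_4, A_5}.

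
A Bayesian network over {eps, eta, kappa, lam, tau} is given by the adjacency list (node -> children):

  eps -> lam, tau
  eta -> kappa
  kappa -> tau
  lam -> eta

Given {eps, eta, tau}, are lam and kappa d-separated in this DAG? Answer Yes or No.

We examine all 2 paths between lam and kappa:
Path 1: lam ← eps → tau ← kappa
  eps is a fork here and eps is conditioned on, so the path is blocked at eps.
Path 2: lam → eta → kappa
  eta is a chain here and eta is conditioned on, so the path is blocked at eta.
Every path is blocked, so lam and kappa are d-separated given {eps, eta, tau}.

Yes — lam and kappa are d-separated given {eps, eta, tau}.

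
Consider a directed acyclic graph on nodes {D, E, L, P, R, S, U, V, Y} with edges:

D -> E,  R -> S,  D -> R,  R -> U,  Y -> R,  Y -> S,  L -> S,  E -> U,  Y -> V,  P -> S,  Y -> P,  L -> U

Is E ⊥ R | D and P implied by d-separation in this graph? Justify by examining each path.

There are 5 undirected paths between E and R; checking each against the conditioning set {D, P}:
  1. E → U ← R — U:collider[blocks] ⇒ blocked
  2. E → U ← L → S ← P ← Y → R — U:collider[blocks]; L:fork[open]; S:collider[blocks]; P:chain[blocks]; Y:fork[open] ⇒ blocked
  3. E → U ← L → S ← R — U:collider[blocks]; L:fork[open]; S:collider[blocks] ⇒ blocked
  4. E → U ← L → S ← Y → R — U:collider[blocks]; L:fork[open]; S:collider[blocks]; Y:fork[open] ⇒ blocked
  5. E ← D → R — D:fork[blocks] ⇒ blocked
Every path is blocked, so E and R are d-separated given {D, P}.

Yes — E and R are d-separated given {D, P}.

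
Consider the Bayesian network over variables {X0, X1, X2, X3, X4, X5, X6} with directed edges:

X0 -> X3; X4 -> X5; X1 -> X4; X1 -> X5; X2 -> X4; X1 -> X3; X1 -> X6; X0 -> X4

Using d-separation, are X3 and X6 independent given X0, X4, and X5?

There are 3 undirected paths between X3 and X6; checking each against the conditioning set {X0, X4, X5}:
  1. X3 ← X0 → X4 ← X1 → X6 — X0:fork[blocks]; X4:collider[open]; X1:fork[open] ⇒ blocked
  2. X3 ← X0 → X4 → X5 ← X1 → X6 — X0:fork[blocks]; X4:chain[blocks]; X5:collider[open]; X1:fork[open] ⇒ blocked
  3. X3 ← X1 → X6 — X1:fork[open] ⇒ active
At least one path is unblocked, so d-separation fails.

No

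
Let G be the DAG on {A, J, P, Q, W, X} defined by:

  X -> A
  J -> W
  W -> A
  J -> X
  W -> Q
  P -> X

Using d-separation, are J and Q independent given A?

No

2 paths connect J and Q; each must be blocked for d-separation to hold:
Path 1: J → W → Q
  W is a chain and W is not conditioned on — no node blocks this path, so it is active.
Path 2: J → X → A ← W → Q
  X is a chain and X is not conditioned on; A is a collider and A is conditioned on, which opens it; W is a fork and W is not conditioned on — no node blocks this path, so it is active.
At least one path is unblocked, so d-separation fails.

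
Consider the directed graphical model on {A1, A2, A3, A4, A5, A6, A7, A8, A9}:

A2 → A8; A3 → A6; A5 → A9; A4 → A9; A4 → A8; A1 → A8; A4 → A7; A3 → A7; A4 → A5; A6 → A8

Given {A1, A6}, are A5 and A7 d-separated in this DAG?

No — A5 and A7 are not d-separated given {A1, A6}.

We examine all 4 paths between A5 and A7:
Path 1: A5 ← A4 → A7
  A4 is a fork and A4 is not conditioned on — no node blocks this path, so it is active.
Path 2: A5 ← A4 → A8 ← A6 ← A3 → A7
  A8 is a collider here and neither A8 nor any of its descendants is conditioned on, so the collider stays closed — the path is blocked at A8.
Path 3: A5 → A9 ← A4 → A7
  A9 is a collider here and neither A9 nor any of its descendants is conditioned on, so the collider stays closed — the path is blocked at A9.
Path 4: A5 → A9 ← A4 → A8 ← A6 ← A3 → A7
  A9 is a collider here and neither A9 nor any of its descendants is conditioned on, so the collider stays closed — the path is blocked at A9.
At least one path is unblocked, so d-separation fails.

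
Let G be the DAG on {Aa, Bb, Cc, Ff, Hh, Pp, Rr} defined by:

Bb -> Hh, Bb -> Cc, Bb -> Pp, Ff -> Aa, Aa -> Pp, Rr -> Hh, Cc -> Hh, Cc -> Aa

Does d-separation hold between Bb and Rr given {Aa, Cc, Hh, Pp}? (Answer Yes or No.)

We examine all 3 paths between Bb and Rr:
Path 1: Bb → Cc → Hh ← Rr
  Cc is a chain here and Cc is conditioned on, so the path is blocked at Cc.
Path 2: Bb → Hh ← Rr
  Hh is a collider and Hh is conditioned on, which opens it — no node blocks this path, so it is active.
Path 3: Bb → Pp ← Aa ← Cc → Hh ← Rr
  Aa is a chain here and Aa is conditioned on, so the path is blocked at Aa.
At least one path is unblocked, so d-separation fails.

No — Bb and Rr are not d-separated given {Aa, Cc, Hh, Pp}.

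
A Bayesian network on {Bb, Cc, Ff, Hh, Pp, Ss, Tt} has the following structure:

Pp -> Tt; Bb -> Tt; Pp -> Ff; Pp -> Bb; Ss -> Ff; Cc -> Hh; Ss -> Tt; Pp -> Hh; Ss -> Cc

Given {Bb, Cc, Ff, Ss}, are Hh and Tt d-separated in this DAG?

No

There are 6 undirected paths between Hh and Tt; checking each against the conditioning set {Bb, Cc, Ff, Ss}:
  1. Hh ← Cc ← Ss → Tt — Cc:chain[blocks]; Ss:fork[blocks] ⇒ blocked
  2. Hh ← Cc ← Ss → Ff ← Pp → Tt — Cc:chain[blocks]; Ss:fork[blocks]; Ff:collider[open]; Pp:fork[open] ⇒ blocked
  3. Hh ← Cc ← Ss → Ff ← Pp → Bb → Tt — Cc:chain[blocks]; Ss:fork[blocks]; Ff:collider[open]; Pp:fork[open]; Bb:chain[blocks] ⇒ blocked
  4. Hh ← Pp → Tt — Pp:fork[open] ⇒ active
  5. Hh ← Pp → Ff ← Ss → Tt — Pp:fork[open]; Ff:collider[open]; Ss:fork[blocks] ⇒ blocked
  6. Hh ← Pp → Bb → Tt — Pp:fork[open]; Bb:chain[blocks] ⇒ blocked
At least one path is unblocked, so d-separation fails.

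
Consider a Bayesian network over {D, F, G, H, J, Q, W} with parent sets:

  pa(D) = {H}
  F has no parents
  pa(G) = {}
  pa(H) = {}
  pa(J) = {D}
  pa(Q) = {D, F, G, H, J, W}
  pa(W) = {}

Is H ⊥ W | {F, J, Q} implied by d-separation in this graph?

3 paths connect H and W; each must be blocked for d-separation to hold:
  1. H → Q ← W — Q:collider[open] ⇒ active
  2. H → D → J → Q ← W — D:chain[open]; J:chain[blocks]; Q:collider[open] ⇒ blocked
  3. H → D → Q ← W — D:chain[open]; Q:collider[open] ⇒ active
Because an active path exists, H and W are not d-separated.

No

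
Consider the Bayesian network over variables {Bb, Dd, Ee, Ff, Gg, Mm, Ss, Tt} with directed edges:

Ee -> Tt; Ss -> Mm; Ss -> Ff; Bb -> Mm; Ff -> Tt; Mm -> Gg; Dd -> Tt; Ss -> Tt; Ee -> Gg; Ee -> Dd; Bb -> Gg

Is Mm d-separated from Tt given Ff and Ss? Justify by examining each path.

Yes — Mm and Tt are d-separated given {Ff, Ss}.

We examine all 6 paths between Mm and Tt:
Path 1: Mm ← Ss → Tt
  Ss is a fork here and Ss is conditioned on, so the path is blocked at Ss.
Path 2: Mm ← Ss → Ff → Tt
  Ss is a fork here and Ss is conditioned on, so the path is blocked at Ss.
Path 3: Mm ← Bb → Gg ← Ee → Dd → Tt
  Gg is a collider here and neither Gg nor any of its descendants is conditioned on, so the collider stays closed — the path is blocked at Gg.
Path 4: Mm ← Bb → Gg ← Ee → Tt
  Gg is a collider here and neither Gg nor any of its descendants is conditioned on, so the collider stays closed — the path is blocked at Gg.
Path 5: Mm → Gg ← Ee → Dd → Tt
  Gg is a collider here and neither Gg nor any of its descendants is conditioned on, so the collider stays closed — the path is blocked at Gg.
Path 6: Mm → Gg ← Ee → Tt
  Gg is a collider here and neither Gg nor any of its descendants is conditioned on, so the collider stays closed — the path is blocked at Gg.
Every path is blocked, so Mm and Tt are d-separated given {Ff, Ss}.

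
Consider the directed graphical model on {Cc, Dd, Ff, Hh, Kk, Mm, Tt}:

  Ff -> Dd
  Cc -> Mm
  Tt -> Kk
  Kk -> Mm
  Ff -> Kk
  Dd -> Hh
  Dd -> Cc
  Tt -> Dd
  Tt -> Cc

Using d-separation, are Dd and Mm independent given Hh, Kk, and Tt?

There are 6 undirected paths between Dd and Mm; checking each against the conditioning set {Hh, Kk, Tt}:
  1. Dd ← Ff → Kk → Mm — Ff:fork[open]; Kk:chain[blocks] ⇒ blocked
  2. Dd ← Ff → Kk ← Tt → Cc → Mm — Ff:fork[open]; Kk:collider[open]; Tt:fork[blocks]; Cc:chain[open] ⇒ blocked
  3. Dd ← Tt → Kk → Mm — Tt:fork[blocks]; Kk:chain[blocks] ⇒ blocked
  4. Dd ← Tt → Cc → Mm — Tt:fork[blocks]; Cc:chain[open] ⇒ blocked
  5. Dd → Cc → Mm — Cc:chain[open] ⇒ active
  6. Dd → Cc ← Tt → Kk → Mm — Cc:collider[blocks]; Tt:fork[blocks]; Kk:chain[blocks] ⇒ blocked
Since the path Dd → Cc → Mm is active, Dd and Mm are not d-separated given {Hh, Kk, Tt}.

No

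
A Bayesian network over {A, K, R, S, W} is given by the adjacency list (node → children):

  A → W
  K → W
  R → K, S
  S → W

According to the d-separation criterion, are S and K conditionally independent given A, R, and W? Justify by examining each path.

No

2 paths connect S and K; each must be blocked for d-separation to hold:
Path 1: S ← R → K
  R is a fork here and R is conditioned on, so the path is blocked at R.
Path 2: S → W ← K
  W is a collider and W is conditioned on, which opens it — no node blocks this path, so it is active.
Since the path S → W ← K is active, S and K are not d-separated given {A, R, W}.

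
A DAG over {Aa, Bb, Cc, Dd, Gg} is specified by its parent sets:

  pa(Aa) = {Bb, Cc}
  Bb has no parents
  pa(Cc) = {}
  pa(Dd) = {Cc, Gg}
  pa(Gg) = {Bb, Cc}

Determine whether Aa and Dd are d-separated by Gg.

We examine all 4 paths between Aa and Dd:
  1. Aa ← Bb → Gg ← Cc → Dd — Bb:fork[open]; Gg:collider[open]; Cc:fork[open] ⇒ active
  2. Aa ← Bb → Gg → Dd — Bb:fork[open]; Gg:chain[blocks] ⇒ blocked
  3. Aa ← Cc → Gg → Dd — Cc:fork[open]; Gg:chain[blocks] ⇒ blocked
  4. Aa ← Cc → Dd — Cc:fork[open] ⇒ active
Because an active path exists, Aa and Dd are not d-separated.

No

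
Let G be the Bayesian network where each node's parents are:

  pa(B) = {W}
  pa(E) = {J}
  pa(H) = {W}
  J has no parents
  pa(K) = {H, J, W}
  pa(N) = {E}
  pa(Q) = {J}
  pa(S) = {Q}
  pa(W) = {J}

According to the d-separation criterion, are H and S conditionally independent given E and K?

No

We examine all 4 paths between H and S:
Path 1: H → K ← J → Q → S
  K is a collider and K is conditioned on, which opens it; J is a fork and J is not conditioned on; Q is a chain and Q is not conditioned on — no node blocks this path, so it is active.
Path 2: H → K ← W ← J → Q → S
  K is a collider and K is conditioned on, which opens it; W is a chain and W is not conditioned on; J is a fork and J is not conditioned on; Q is a chain and Q is not conditioned on — no node blocks this path, so it is active.
Path 3: H ← W → K ← J → Q → S
  W is a fork and W is not conditioned on; K is a collider and K is conditioned on, which opens it; J is a fork and J is not conditioned on; Q is a chain and Q is not conditioned on — no node blocks this path, so it is active.
Path 4: H ← W ← J → Q → S
  W is a chain and W is not conditioned on; J is a fork and J is not conditioned on; Q is a chain and Q is not conditioned on — no node blocks this path, so it is active.
Because an active path exists, H and S are not d-separated.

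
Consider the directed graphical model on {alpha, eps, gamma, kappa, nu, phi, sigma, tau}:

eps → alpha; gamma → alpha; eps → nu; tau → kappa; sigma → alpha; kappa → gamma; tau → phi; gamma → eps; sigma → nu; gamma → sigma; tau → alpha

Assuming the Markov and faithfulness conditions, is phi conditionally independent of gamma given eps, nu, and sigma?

We examine all 6 paths between phi and gamma:
Path 1: phi ← tau → kappa → gamma
  tau is a fork and tau is not conditioned on; kappa is a chain and kappa is not conditioned on — no node blocks this path, so it is active.
Path 2: phi ← tau → alpha ← gamma
  alpha is a collider here and neither alpha nor any of its descendants is conditioned on, so the collider stays closed — the path is blocked at alpha.
Path 3: phi ← tau → alpha ← eps ← gamma
  alpha is a collider here and neither alpha nor any of its descendants is conditioned on, so the collider stays closed — the path is blocked at alpha.
Path 4: phi ← tau → alpha ← eps → nu ← sigma ← gamma
  alpha is a collider here and neither alpha nor any of its descendants is conditioned on, so the collider stays closed — the path is blocked at alpha.
Path 5: phi ← tau → alpha ← sigma ← gamma
  alpha is a collider here and neither alpha nor any of its descendants is conditioned on, so the collider stays closed — the path is blocked at alpha.
Path 6: phi ← tau → alpha ← sigma → nu ← eps ← gamma
  alpha is a collider here and neither alpha nor any of its descendants is conditioned on, so the collider stays closed — the path is blocked at alpha.
Because an active path exists, phi and gamma are not d-separated.

No — phi and gamma are not d-separated given {eps, nu, sigma}.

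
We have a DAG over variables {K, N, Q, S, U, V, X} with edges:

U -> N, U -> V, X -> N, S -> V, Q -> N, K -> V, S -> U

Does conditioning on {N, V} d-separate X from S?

2 paths connect X and S; each must be blocked for d-separation to hold:
  1. X → N ← U → V ← S — N:collider[open]; U:fork[open]; V:collider[open] ⇒ active
  2. X → N ← U ← S — N:collider[open]; U:chain[open] ⇒ active
At least one path is unblocked, so d-separation fails.

No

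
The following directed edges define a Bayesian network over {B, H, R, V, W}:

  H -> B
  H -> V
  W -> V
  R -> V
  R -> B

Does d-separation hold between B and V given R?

There are 2 undirected paths between B and V; checking each against the conditioning set {R}:
  1. B ← H → V — H:fork[open] ⇒ active
  2. B ← R → V — R:fork[blocks] ⇒ blocked
At least one path is unblocked, so d-separation fails.

No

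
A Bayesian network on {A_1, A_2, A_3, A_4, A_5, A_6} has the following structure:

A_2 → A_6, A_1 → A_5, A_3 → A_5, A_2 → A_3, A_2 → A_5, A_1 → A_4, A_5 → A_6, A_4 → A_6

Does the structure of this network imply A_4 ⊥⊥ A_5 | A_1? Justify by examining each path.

Yes

We examine all 4 paths between A_4 and A_5:
Path 1: A_4 → A_6 ← A_2 → A_3 → A_5
  A_6 is a collider here and neither A_6 nor any of its descendants is conditioned on, so the collider stays closed — the path is blocked at A_6.
Path 2: A_4 → A_6 ← A_2 → A_5
  A_6 is a collider here and neither A_6 nor any of its descendants is conditioned on, so the collider stays closed — the path is blocked at A_6.
Path 3: A_4 → A_6 ← A_5
  A_6 is a collider here and neither A_6 nor any of its descendants is conditioned on, so the collider stays closed — the path is blocked at A_6.
Path 4: A_4 ← A_1 → A_5
  A_1 is a fork here and A_1 is conditioned on, so the path is blocked at A_1.
All paths are blocked; A_4 ⊥ A_5 | {A_1} holds.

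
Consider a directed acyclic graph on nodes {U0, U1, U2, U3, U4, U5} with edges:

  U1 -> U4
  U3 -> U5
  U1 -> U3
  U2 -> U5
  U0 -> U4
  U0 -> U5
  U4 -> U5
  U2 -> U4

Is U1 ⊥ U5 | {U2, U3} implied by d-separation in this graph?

No

Enumerating the 4 paths from U1 to U5 and testing each for blocking by {U2, U3}:
  1. U1 → U4 → U5 — U4:chain[open] ⇒ active
  2. U1 → U4 ← U2 → U5 — U4:collider[blocks]; U2:fork[blocks] ⇒ blocked
  3. U1 → U4 ← U0 → U5 — U4:collider[blocks]; U0:fork[open] ⇒ blocked
  4. U1 → U3 → U5 — U3:chain[blocks] ⇒ blocked
At least one path is unblocked, so d-separation fails.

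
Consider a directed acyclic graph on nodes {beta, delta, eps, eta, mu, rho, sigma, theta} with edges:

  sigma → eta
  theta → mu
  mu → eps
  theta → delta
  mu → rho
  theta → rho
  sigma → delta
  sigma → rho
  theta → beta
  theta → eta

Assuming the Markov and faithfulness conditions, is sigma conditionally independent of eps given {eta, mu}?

Enumerating the 6 paths from sigma to eps and testing each for blocking by {eta, mu}:
Path 1: sigma → rho ← theta → mu → eps
  rho is a collider here and neither rho nor any of its descendants is conditioned on, so the collider stays closed — the path is blocked at rho.
Path 2: sigma → rho ← mu → eps
  rho is a collider here and neither rho nor any of its descendants is conditioned on, so the collider stays closed — the path is blocked at rho.
Path 3: sigma → delta ← theta → rho ← mu → eps
  delta is a collider here and neither delta nor any of its descendants is conditioned on, so the collider stays closed — the path is blocked at delta.
Path 4: sigma → delta ← theta → mu → eps
  delta is a collider here and neither delta nor any of its descendants is conditioned on, so the collider stays closed — the path is blocked at delta.
Path 5: sigma → eta ← theta → rho ← mu → eps
  rho is a collider here and neither rho nor any of its descendants is conditioned on, so the collider stays closed — the path is blocked at rho.
Path 6: sigma → eta ← theta → mu → eps
  mu is a chain here and mu is conditioned on, so the path is blocked at mu.
All paths are blocked; sigma ⊥ eps | {eta, mu} holds.

Yes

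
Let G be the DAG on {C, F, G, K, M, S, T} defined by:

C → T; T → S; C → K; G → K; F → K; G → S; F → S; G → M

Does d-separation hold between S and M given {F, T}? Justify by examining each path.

Enumerating the 3 paths from S to M and testing each for blocking by {F, T}:
  1. S ← F → K ← G → M — F:fork[blocks]; K:collider[blocks]; G:fork[open] ⇒ blocked
  2. S ← G → M — G:fork[open] ⇒ active
  3. S ← T ← C → K ← G → M — T:chain[blocks]; C:fork[open]; K:collider[blocks]; G:fork[open] ⇒ blocked
At least one path is unblocked, so d-separation fails.

No — S and M are not d-separated given {F, T}.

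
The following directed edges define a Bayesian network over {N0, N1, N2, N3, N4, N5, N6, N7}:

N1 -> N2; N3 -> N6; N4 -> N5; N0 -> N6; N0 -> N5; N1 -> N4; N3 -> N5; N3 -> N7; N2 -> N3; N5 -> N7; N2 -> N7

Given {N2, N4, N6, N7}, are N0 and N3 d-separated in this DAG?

Enumerating the 6 paths from N0 to N3 and testing each for blocking by {N2, N4, N6, N7}:
  1. N0 → N6 ← N3 — N6:collider[open] ⇒ active
  2. N0 → N5 → N7 ← N2 → N3 — N5:chain[open]; N7:collider[open]; N2:fork[blocks] ⇒ blocked
  3. N0 → N5 → N7 ← N3 — N5:chain[open]; N7:collider[open] ⇒ active
  4. N0 → N5 ← N4 ← N1 → N2 → N7 ← N3 — N5:collider[open]; N4:chain[blocks]; N1:fork[open]; N2:chain[blocks]; N7:collider[open] ⇒ blocked
  5. N0 → N5 ← N4 ← N1 → N2 → N3 — N5:collider[open]; N4:chain[blocks]; N1:fork[open]; N2:chain[blocks] ⇒ blocked
  6. N0 → N5 ← N3 — N5:collider[open] ⇒ active
Because an active path exists, N0 and N3 are not d-separated.

No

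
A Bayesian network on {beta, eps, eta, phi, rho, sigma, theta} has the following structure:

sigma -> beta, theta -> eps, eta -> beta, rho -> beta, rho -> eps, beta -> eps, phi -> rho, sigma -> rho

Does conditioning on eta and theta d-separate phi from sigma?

We examine all 3 paths between phi and sigma:
Path 1: phi → rho → eps ← beta ← sigma
  eps is a collider here and neither eps nor any of its descendants is conditioned on, so the collider stays closed — the path is blocked at eps.
Path 2: phi → rho ← sigma
  rho is a collider here and neither rho nor any of its descendants is conditioned on, so the collider stays closed — the path is blocked at rho.
Path 3: phi → rho → beta ← sigma
  beta is a collider here and neither beta nor any of its descendants is conditioned on, so the collider stays closed — the path is blocked at beta.
Since every path is blocked, d-separation holds.

Yes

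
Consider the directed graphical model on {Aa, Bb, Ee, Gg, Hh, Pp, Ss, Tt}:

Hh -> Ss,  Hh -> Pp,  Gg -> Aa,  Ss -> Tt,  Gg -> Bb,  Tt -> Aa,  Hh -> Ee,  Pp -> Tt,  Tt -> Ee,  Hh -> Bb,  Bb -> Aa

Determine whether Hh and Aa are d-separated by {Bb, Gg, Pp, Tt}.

5 paths connect Hh and Aa; each must be blocked for d-separation to hold:
Path 1: Hh → Pp → Tt → Aa
  Pp is a chain here and Pp is conditioned on, so the path is blocked at Pp.
Path 2: Hh → Ee ← Tt → Aa
  Ee is a collider here and neither Ee nor any of its descendants is conditioned on, so the collider stays closed — the path is blocked at Ee.
Path 3: Hh → Ss → Tt → Aa
  Tt is a chain here and Tt is conditioned on, so the path is blocked at Tt.
Path 4: Hh → Bb ← Gg → Aa
  Gg is a fork here and Gg is conditioned on, so the path is blocked at Gg.
Path 5: Hh → Bb → Aa
  Bb is a chain here and Bb is conditioned on, so the path is blocked at Bb.
All paths are blocked; Hh ⊥ Aa | {Bb, Gg, Pp, Tt} holds.

Yes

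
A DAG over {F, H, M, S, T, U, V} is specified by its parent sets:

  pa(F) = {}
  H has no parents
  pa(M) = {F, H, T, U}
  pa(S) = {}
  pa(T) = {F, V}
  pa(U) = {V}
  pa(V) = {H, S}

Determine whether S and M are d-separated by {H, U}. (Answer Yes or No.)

4 paths connect S and M; each must be blocked for d-separation to hold:
Path 1: S → V → T ← F → M
  T is a collider here and neither T nor any of its descendants is conditioned on, so the collider stays closed — the path is blocked at T.
Path 2: S → V → T → M
  V is a chain and V is not conditioned on; T is a chain and T is not conditioned on — no node blocks this path, so it is active.
Path 3: S → V → U → M
  U is a chain here and U is conditioned on, so the path is blocked at U.
Path 4: S → V ← H → M
  H is a fork here and H is conditioned on, so the path is blocked at H.
Since the path S → V → T → M is active, S and M are not d-separated given {H, U}.

No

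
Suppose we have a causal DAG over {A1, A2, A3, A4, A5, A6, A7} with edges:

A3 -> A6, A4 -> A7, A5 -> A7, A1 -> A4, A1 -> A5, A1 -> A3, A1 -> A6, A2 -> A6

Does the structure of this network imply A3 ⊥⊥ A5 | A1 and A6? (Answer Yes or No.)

4 paths connect A3 and A5; each must be blocked for d-separation to hold:
Path 1: A3 ← A1 → A4 → A7 ← A5
  A1 is a fork here and A1 is conditioned on, so the path is blocked at A1.
Path 2: A3 ← A1 → A5
  A1 is a fork here and A1 is conditioned on, so the path is blocked at A1.
Path 3: A3 → A6 ← A1 → A4 → A7 ← A5
  A1 is a fork here and A1 is conditioned on, so the path is blocked at A1.
Path 4: A3 → A6 ← A1 → A5
  A1 is a fork here and A1 is conditioned on, so the path is blocked at A1.
Since every path is blocked, d-separation holds.

Yes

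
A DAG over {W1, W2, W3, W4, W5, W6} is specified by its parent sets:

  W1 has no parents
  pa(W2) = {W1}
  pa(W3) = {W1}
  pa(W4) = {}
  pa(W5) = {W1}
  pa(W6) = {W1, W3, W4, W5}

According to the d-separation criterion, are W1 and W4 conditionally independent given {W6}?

Enumerating the 3 paths from W1 to W4 and testing each for blocking by {W6}:
Path 1: W1 → W3 → W6 ← W4
  W3 is a chain and W3 is not conditioned on; W6 is a collider and W6 is conditioned on, which opens it — no node blocks this path, so it is active.
Path 2: W1 → W5 → W6 ← W4
  W5 is a chain and W5 is not conditioned on; W6 is a collider and W6 is conditioned on, which opens it — no node blocks this path, so it is active.
Path 3: W1 → W6 ← W4
  W6 is a collider and W6 is conditioned on, which opens it — no node blocks this path, so it is active.
Since the path W1 → W3 → W6 ← W4 is active, W1 and W4 are not d-separated given {W6}.

No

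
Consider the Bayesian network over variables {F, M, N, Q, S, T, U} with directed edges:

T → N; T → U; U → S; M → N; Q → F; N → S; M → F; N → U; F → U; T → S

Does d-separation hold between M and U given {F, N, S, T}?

We examine all 6 paths between M and U:
Path 1: M → N ← T → S ← U
  T is a fork here and T is conditioned on, so the path is blocked at T.
Path 2: M → N ← T → U
  T is a fork here and T is conditioned on, so the path is blocked at T.
Path 3: M → N → S ← T → U
  N is a chain here and N is conditioned on, so the path is blocked at N.
Path 4: M → N → S ← U
  N is a chain here and N is conditioned on, so the path is blocked at N.
Path 5: M → N → U
  N is a chain here and N is conditioned on, so the path is blocked at N.
Path 6: M → F → U
  F is a chain here and F is conditioned on, so the path is blocked at F.
Since every path is blocked, d-separation holds.

Yes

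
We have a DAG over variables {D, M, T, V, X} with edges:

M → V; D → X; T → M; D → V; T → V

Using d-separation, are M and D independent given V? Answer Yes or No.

No

Enumerating the 2 paths from M to D and testing each for blocking by {V}:
  1. M ← T → V ← D — T:fork[open]; V:collider[open] ⇒ active
  2. M → V ← D — V:collider[open] ⇒ active
Because an active path exists, M and D are not d-separated.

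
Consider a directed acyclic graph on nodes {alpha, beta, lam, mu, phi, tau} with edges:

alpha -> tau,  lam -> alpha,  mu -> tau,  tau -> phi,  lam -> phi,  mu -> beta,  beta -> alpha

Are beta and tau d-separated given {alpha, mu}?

We examine all 3 paths between beta and tau:
Path 1: beta ← mu → tau
  mu is a fork here and mu is conditioned on, so the path is blocked at mu.
Path 2: beta → alpha → tau
  alpha is a chain here and alpha is conditioned on, so the path is blocked at alpha.
Path 3: beta → alpha ← lam → phi ← tau
  phi is a collider here and neither phi nor any of its descendants is conditioned on, so the collider stays closed — the path is blocked at phi.
Every path is blocked, so beta and tau are d-separated given {alpha, mu}.

Yes — beta and tau are d-separated given {alpha, mu}.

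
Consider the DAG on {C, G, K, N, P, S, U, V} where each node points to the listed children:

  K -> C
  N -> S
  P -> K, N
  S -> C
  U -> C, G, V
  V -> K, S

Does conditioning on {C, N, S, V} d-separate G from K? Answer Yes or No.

No

Enumerating the 6 paths from G to K and testing each for blocking by {C, N, S, V}:
Path 1: G ← U → C ← S ← N ← P → K
  S is a chain here and S is conditioned on, so the path is blocked at S.
Path 2: G ← U → C ← S ← V → K
  S is a chain here and S is conditioned on, so the path is blocked at S.
Path 3: G ← U → C ← K
  U is a fork and U is not conditioned on; C is a collider and C is conditioned on, which opens it — no node blocks this path, so it is active.
Path 4: G ← U → V → S ← N ← P → K
  V is a chain here and V is conditioned on, so the path is blocked at V.
Path 5: G ← U → V → S → C ← K
  V is a chain here and V is conditioned on, so the path is blocked at V.
Path 6: G ← U → V → K
  V is a chain here and V is conditioned on, so the path is blocked at V.
At least one path is unblocked, so d-separation fails.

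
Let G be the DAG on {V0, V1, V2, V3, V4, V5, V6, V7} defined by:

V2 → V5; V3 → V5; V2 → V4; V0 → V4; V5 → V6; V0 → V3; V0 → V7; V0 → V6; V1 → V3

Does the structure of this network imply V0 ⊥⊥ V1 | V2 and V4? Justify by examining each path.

3 paths connect V0 and V1; each must be blocked for d-separation to hold:
Path 1: V0 → V6 ← V5 ← V3 ← V1
  V6 is a collider here and neither V6 nor any of its descendants is conditioned on, so the collider stays closed — the path is blocked at V6.
Path 2: V0 → V4 ← V2 → V5 ← V3 ← V1
  V2 is a fork here and V2 is conditioned on, so the path is blocked at V2.
Path 3: V0 → V3 ← V1
  V3 is a collider here and neither V3 nor any of its descendants is conditioned on, so the collider stays closed — the path is blocked at V3.
Every path is blocked, so V0 and V1 are d-separated given {V2, V4}.

Yes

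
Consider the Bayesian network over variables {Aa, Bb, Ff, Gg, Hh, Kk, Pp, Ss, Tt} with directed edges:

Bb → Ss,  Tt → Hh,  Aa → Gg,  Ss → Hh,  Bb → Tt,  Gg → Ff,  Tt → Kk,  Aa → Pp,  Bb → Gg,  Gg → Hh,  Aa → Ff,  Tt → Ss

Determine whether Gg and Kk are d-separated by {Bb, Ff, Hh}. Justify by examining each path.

No

There are 6 undirected paths between Gg and Kk; checking each against the conditioning set {Bb, Ff, Hh}:
  1. Gg ← Bb → Ss ← Tt → Kk — Bb:fork[blocks]; Ss:collider[open]; Tt:fork[open] ⇒ blocked
  2. Gg ← Bb → Ss → Hh ← Tt → Kk — Bb:fork[blocks]; Ss:chain[open]; Hh:collider[open]; Tt:fork[open] ⇒ blocked
  3. Gg ← Bb → Tt → Kk — Bb:fork[blocks]; Tt:chain[open] ⇒ blocked
  4. Gg → Hh ← Ss ← Tt → Kk — Hh:collider[open]; Ss:chain[open]; Tt:fork[open] ⇒ active
  5. Gg → Hh ← Ss ← Bb → Tt → Kk — Hh:collider[open]; Ss:chain[open]; Bb:fork[blocks]; Tt:chain[open] ⇒ blocked
  6. Gg → Hh ← Tt → Kk — Hh:collider[open]; Tt:fork[open] ⇒ active
Since the path Gg → Hh ← Ss ← Tt → Kk is active, Gg and Kk are not d-separated given {Bb, Ff, Hh}.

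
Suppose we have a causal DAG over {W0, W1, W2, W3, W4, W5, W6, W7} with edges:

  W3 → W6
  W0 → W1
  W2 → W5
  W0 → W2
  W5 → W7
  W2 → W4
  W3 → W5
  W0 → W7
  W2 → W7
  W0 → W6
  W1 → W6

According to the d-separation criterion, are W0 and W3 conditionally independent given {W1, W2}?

Yes

There are 6 undirected paths between W0 and W3; checking each against the conditioning set {W1, W2}:
  1. W0 → W7 ← W5 ← W3 — W7:collider[blocks]; W5:chain[open] ⇒ blocked
  2. W0 → W7 ← W2 → W5 ← W3 — W7:collider[blocks]; W2:fork[blocks]; W5:collider[blocks] ⇒ blocked
  3. W0 → W1 → W6 ← W3 — W1:chain[blocks]; W6:collider[blocks] ⇒ blocked
  4. W0 → W2 → W5 ← W3 — W2:chain[blocks]; W5:collider[blocks] ⇒ blocked
  5. W0 → W2 → W7 ← W5 ← W3 — W2:chain[blocks]; W7:collider[blocks]; W5:chain[open] ⇒ blocked
  6. W0 → W6 ← W3 — W6:collider[blocks] ⇒ blocked
Every path is blocked, so W0 and W3 are d-separated given {W1, W2}.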